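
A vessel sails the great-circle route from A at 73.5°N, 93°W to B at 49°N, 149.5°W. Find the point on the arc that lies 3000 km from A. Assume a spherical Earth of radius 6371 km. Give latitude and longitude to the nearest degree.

Write both endpoints as unit vectors p₁, p₂ with components (cos φ cos λ, cos φ sin λ, sin φ).
The central angle between the endpoints is δ = arccos(p₁·p₂) ≈ 0.598 rad (34.3°). The total great-circle distance is δ·R ≈ 0.598 × 6371 ≈ 3810 km, so the target fraction is f = 3000/3810 ≈ 0.787.
Interpolate at f ≈ 0.787 with slerp weights a = sin((1−f)δ)/sin δ ≈ 0.225, b = sin(fδ)/sin δ ≈ 0.806.
p = a·p₁ + b·p₂ ≈ (-0.459, -0.332, 0.824); φ = arcsin(p_z) ≈ 55.49°, λ = atan2(p_y, p_x) ≈ -144.10°.

≈ 55°N, 144°W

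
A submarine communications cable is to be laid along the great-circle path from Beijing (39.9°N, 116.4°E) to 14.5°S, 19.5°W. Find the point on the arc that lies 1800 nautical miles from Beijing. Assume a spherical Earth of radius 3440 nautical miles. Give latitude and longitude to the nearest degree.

From cos δ = sin φ₁ sin φ₂ + cos φ₁ cos φ₂ cos Δλ, the central angle is δ ≈ 2.338 rad (133.9°). The total great-circle distance is δ·R ≈ 2.338 × 3440 ≈ 8042 nmi, so the target fraction is f = 1800/8042 ≈ 0.224.
Interpolate at f ≈ 0.224 with slerp weights a = sin((1−f)δ)/sin δ ≈ 1.348, b = sin(fδ)/sin δ ≈ 0.694.
p = a·p₁ + b·p₂ ≈ (0.174, 0.702, 0.691); φ = arcsin(p_z) ≈ 43.69°, λ = atan2(p_y, p_x) ≈ 76.11°.

≈ 44°N, 76°E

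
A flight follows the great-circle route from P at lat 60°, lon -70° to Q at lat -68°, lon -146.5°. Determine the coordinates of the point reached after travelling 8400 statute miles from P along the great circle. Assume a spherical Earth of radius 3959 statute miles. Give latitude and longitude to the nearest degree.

≈ lat -54°, lon -124°

From cos δ = sin φ₁ sin φ₂ + cos φ₁ cos φ₂ cos Δλ, the central angle is δ ≈ 2.433 rad (139.4°). The total great-circle distance is δ·R ≈ 2.433 × 3959 ≈ 9632 mi, so the target fraction is f = 8400/9632 ≈ 0.872.
Interpolate at f ≈ 0.872 with slerp weights a = sin((1−f)δ)/sin δ ≈ 0.470, b = sin(fδ)/sin δ ≈ 1.309.
p = a·p₁ + b·p₂ ≈ (-0.329, -0.492, -0.806); φ = arcsin(p_z) ≈ -53.75°, λ = atan2(p_y, p_x) ≈ -123.74°.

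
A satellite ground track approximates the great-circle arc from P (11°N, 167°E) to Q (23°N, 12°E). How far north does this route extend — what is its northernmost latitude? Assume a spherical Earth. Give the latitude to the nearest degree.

≈ 55°N

The great circle lies in the plane with unit normal n̂ = (p₁ × p₂)/|p₁ × p₂|.
Here n̂_z ≈ -0.572; the vertex latitude is φ_max = arccos|n̂_z| ≈ 55.1°.
Check via Clairaut: cos φ_max = |cos φ₁| · sin C = cos(11.0°)·sin(35.6°) ≈ 0.572, again giving ≈ 55.1°.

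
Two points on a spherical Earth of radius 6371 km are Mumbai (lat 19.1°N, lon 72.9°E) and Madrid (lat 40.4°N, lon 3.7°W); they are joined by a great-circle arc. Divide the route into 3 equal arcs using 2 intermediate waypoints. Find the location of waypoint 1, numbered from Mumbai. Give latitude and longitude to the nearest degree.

≈ lat 31°N, lon 52°E

The haversine formula gives a central angle δ ≈ 1.182 rad (67.7°) between the endpoints.
Interpolate at f = 1/3 with slerp weights a = sin((1−f)δ)/sin δ ≈ 0.766, b = sin(fδ)/sin δ ≈ 0.415.
p = a·p₁ + b·p₂ ≈ (0.528, 0.672, 0.520); φ = arcsin(p_z) ≈ 31.31°, λ = atan2(p_y, p_x) ≈ 51.82°.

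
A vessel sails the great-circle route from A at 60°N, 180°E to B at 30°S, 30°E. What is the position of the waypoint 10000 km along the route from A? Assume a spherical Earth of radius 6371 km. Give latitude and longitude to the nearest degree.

From cos δ = sin φ₁ sin φ₂ + cos φ₁ cos φ₂ cos Δλ, the central angle is δ ≈ 2.512 rad (143.9°). The total great-circle distance is δ·R ≈ 2.512 × 6371 ≈ 16001 km, so the target fraction is f = 10000/16001 ≈ 0.625.
Interpolate at f ≈ 0.625 with slerp weights a = sin((1−f)δ)/sin δ ≈ 1.373, b = sin(fδ)/sin δ ≈ 1.697.
p = a·p₁ + b·p₂ ≈ (0.587, 0.735, 0.340); φ = arcsin(p_z) ≈ 19.88°, λ = atan2(p_y, p_x) ≈ 51.40°.

≈ 20°N, 51°E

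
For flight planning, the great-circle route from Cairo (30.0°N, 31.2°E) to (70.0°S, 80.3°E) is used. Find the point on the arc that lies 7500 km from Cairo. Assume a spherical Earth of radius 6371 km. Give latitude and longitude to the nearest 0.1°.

≈ (35.4°S, 48.9°E)

The haversine formula gives a central angle δ ≈ 1.850 rad (106.0°) between the endpoints. The total great-circle distance is δ·R ≈ 1.850 × 6371 ≈ 11788 km, so the target fraction is f = 7500/11788 ≈ 0.636.
Interpolate at f ≈ 0.636 with slerp weights a = sin((1−f)δ)/sin δ ≈ 0.649, b = sin(fδ)/sin δ ≈ 0.961.
p = a·p₁ + b·p₂ ≈ (0.536, 0.615, -0.579); φ = arcsin(p_z) ≈ -35.35°, λ = atan2(p_y, p_x) ≈ 48.93°.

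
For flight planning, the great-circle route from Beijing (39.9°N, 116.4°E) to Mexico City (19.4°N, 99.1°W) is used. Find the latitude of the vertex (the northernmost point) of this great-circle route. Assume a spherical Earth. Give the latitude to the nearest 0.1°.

≈ 63.0°N

The great circle lies in the plane with unit normal n̂ = (p₁ × p₂)/|p₁ × p₂|.
Here n̂_z ≈ +0.453; the vertex latitude is φ_max = arccos|n̂_z| ≈ 63.0°.
Check via Clairaut: cos φ_max = |cos φ₁| · sin C = cos(39.9°)·sin(36.2°) ≈ 0.453, again giving ≈ 63.0°.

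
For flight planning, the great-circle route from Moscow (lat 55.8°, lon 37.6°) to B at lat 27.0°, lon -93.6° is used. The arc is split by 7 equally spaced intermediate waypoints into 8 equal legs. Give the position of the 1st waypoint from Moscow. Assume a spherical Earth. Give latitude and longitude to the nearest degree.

Write both endpoints as unit vectors p₁, p₂ with components (cos φ cos λ, cos φ sin λ, sin φ).
The central angle between the endpoints is δ = arccos(p₁·p₂) ≈ 1.525 rad (87.4°).
Interpolate at f = 1/8 with slerp weights a = sin((1−f)δ)/sin δ ≈ 0.973, b = sin(fδ)/sin δ ≈ 0.190.
p = a·p₁ + b·p₂ ≈ (0.423, 0.165, 0.891); φ = arcsin(p_z) ≈ 63.01°, λ = atan2(p_y, p_x) ≈ 21.33°.

≈ lat 63°, lon 21°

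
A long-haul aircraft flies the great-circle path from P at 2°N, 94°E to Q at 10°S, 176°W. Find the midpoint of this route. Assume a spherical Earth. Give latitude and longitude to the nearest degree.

From cos δ = sin φ₁ sin φ₂ + cos φ₁ cos φ₂ cos Δλ, the central angle is δ ≈ 1.577 rad (90.3°).
Interpolate at f = 1/2 with slerp weights a = sin((1−f)δ)/sin δ ≈ 0.709, b = sin(fδ)/sin δ ≈ 0.709.
p = a·p₁ + b·p₂ ≈ (-0.746, 0.658, -0.098); φ = arcsin(p_z) ≈ -5.65°, λ = atan2(p_y, p_x) ≈ 138.58°.

≈ 6°S, 139°E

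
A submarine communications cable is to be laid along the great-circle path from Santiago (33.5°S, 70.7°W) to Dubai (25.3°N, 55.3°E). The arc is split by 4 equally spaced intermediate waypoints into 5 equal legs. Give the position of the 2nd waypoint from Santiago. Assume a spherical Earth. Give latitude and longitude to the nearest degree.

≈ 16°S, 15°W

From cos δ = sin φ₁ sin φ₂ + cos φ₁ cos φ₂ cos Δλ, the central angle is δ ≈ 2.317 rad (132.8°).
Interpolate at f = 2/5 with slerp weights a = sin((1−f)δ)/sin δ ≈ 1.340, b = sin(fδ)/sin δ ≈ 1.089.
p = a·p₁ + b·p₂ ≈ (0.930, -0.245, -0.274); φ = arcsin(p_z) ≈ -15.91°, λ = atan2(p_y, p_x) ≈ -14.75°.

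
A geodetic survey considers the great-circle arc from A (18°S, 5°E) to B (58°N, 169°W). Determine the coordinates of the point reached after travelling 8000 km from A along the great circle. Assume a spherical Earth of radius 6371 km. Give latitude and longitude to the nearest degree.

Convert each endpoint to a unit vector on the sphere (x = cos φ cos λ, y = cos φ sin λ, z = sin φ).
The central angle between the endpoints is δ = arccos(p₁·p₂) ≈ 2.439 rad (139.8°). The total great-circle distance is δ·R ≈ 2.439 × 6371 ≈ 15540 km, so the target fraction is f = 8000/15540 ≈ 0.515.
Interpolate at f ≈ 0.515 with slerp weights a = sin((1−f)δ)/sin δ ≈ 1.433, b = sin(fδ)/sin δ ≈ 1.472.
p = a·p₁ + b·p₂ ≈ (0.592, -0.030, 0.805); φ = arcsin(p_z) ≈ 53.62°, λ = atan2(p_y, p_x) ≈ -2.90°.

≈ (54°N, 3°W)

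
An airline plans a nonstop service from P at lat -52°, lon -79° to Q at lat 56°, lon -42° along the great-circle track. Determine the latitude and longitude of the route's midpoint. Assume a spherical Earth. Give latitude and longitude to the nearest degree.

≈ lat 2°, lon -61°

From cos δ = sin φ₁ sin φ₂ + cos φ₁ cos φ₂ cos Δλ, the central angle is δ ≈ 1.959 rad (112.2°).
Interpolate at f = 1/2 with slerp weights a = sin((1−f)δ)/sin δ ≈ 0.897, b = sin(fδ)/sin δ ≈ 0.897.
p = a·p₁ + b·p₂ ≈ (0.478, -0.878, 0.037); φ = arcsin(p_z) ≈ 2.11°, λ = atan2(p_y, p_x) ≈ -61.42°.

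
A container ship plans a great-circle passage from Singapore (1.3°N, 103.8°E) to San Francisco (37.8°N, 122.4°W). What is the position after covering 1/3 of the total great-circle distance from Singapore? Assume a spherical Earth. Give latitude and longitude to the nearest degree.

≈ 30°N, 134°E

Write both endpoints as unit vectors p₁, p₂ with components (cos φ cos λ, cos φ sin λ, sin φ).
The central angle between the endpoints is δ = arccos(p₁·p₂) ≈ 2.133 rad (122.2°).
Interpolate at f = 1/3 with slerp weights a = sin((1−f)δ)/sin δ ≈ 1.169, b = sin(fδ)/sin δ ≈ 0.771.
p = a·p₁ + b·p₂ ≈ (-0.605, 0.620, 0.499); φ = arcsin(p_z) ≈ 29.94°, λ = atan2(p_y, p_x) ≈ 134.30°.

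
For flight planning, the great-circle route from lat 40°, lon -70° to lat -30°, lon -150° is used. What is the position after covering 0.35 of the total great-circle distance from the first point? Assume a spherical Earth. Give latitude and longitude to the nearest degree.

Convert each endpoint to a unit vector on the sphere (x = cos φ cos λ, y = cos φ sin λ, z = sin φ).
The central angle between the endpoints is δ = arccos(p₁·p₂) ≈ 1.778 rad (101.9°).
Interpolate at f = 0.35 with slerp weights a = sin((1−f)δ)/sin δ ≈ 0.935, b = sin(fδ)/sin δ ≈ 0.596.
p = a·p₁ + b·p₂ ≈ (-0.202, -0.931, 0.303); φ = arcsin(p_z) ≈ 17.65°, λ = atan2(p_y, p_x) ≈ -102.23°.

≈ lat 18°, lon -102°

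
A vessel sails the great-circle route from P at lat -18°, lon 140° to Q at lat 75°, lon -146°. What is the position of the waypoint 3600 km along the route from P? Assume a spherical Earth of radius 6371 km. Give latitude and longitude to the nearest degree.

≈ lat 13°, lon 148°

From cos δ = sin φ₁ sin φ₂ + cos φ₁ cos φ₂ cos Δλ, the central angle is δ ≈ 1.804 rad (103.3°). The total great-circle distance is δ·R ≈ 1.804 × 6371 ≈ 11490 km, so the target fraction is f = 3600/11490 ≈ 0.313.
Interpolate at f ≈ 0.313 with slerp weights a = sin((1−f)δ)/sin δ ≈ 0.971, b = sin(fδ)/sin δ ≈ 0.550.
p = a·p₁ + b·p₂ ≈ (-0.826, 0.514, 0.231); φ = arcsin(p_z) ≈ 13.38°, λ = atan2(p_y, p_x) ≈ 148.09°.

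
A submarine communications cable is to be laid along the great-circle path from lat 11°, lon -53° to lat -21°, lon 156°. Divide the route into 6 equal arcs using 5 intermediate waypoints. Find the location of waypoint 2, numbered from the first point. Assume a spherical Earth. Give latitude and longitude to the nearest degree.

≈ lat -10°, lon -99°

Write both endpoints as unit vectors p₁, p₂ with components (cos φ cos λ, cos φ sin λ, sin φ).
The central angle between the endpoints is δ = arccos(p₁·p₂) ≈ 2.626 rad (150.4°).
Interpolate at f = 2/6 with slerp weights a = sin((1−f)δ)/sin δ ≈ 1.995, b = sin(fδ)/sin δ ≈ 1.557.
p = a·p₁ + b·p₂ ≈ (-0.149, -0.973, -0.177); φ = arcsin(p_z) ≈ -10.21°, λ = atan2(p_y, p_x) ≈ -98.71°.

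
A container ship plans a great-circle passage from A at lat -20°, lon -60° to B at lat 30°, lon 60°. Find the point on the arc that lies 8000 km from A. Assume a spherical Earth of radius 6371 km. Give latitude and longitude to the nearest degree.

≈ lat 14°, lon 4°

Write both endpoints as unit vectors p₁, p₂ with components (cos φ cos λ, cos φ sin λ, sin φ).
The central angle between the endpoints is δ = arccos(p₁·p₂) ≈ 2.187 rad (125.3°). The total great-circle distance is δ·R ≈ 2.187 × 6371 ≈ 13933 km, so the target fraction is f = 8000/13933 ≈ 0.574.
Interpolate at f ≈ 0.574 with slerp weights a = sin((1−f)δ)/sin δ ≈ 0.983, b = sin(fδ)/sin δ ≈ 1.165.
p = a·p₁ + b·p₂ ≈ (0.966, 0.074, 0.246); φ = arcsin(p_z) ≈ 14.25°, λ = atan2(p_y, p_x) ≈ 4.36°.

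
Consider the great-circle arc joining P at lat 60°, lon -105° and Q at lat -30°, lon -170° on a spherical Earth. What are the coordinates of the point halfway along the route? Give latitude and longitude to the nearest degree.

≈ lat 17°, lon -147°

Convert each endpoint to a unit vector on the sphere (x = cos φ cos λ, y = cos φ sin λ, z = sin φ).
The central angle between the endpoints is δ = arccos(p₁·p₂) ≈ 1.823 rad (104.5°).
Interpolate at f = 1/2 with slerp weights a = sin((1−f)δ)/sin δ ≈ 0.817, b = sin(fδ)/sin δ ≈ 0.817.
p = a·p₁ + b·p₂ ≈ (-0.802, -0.517, 0.299); φ = arcsin(p_z) ≈ 17.39°, λ = atan2(p_y, p_x) ≈ -147.19°.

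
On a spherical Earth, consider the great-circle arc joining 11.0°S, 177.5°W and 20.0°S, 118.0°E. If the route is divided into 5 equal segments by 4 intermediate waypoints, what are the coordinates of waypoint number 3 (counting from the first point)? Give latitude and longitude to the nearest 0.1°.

≈ 19.0°S, 144.5°E

Write both endpoints as unit vectors p₁, p₂ with components (cos φ cos λ, cos φ sin λ, sin φ).
The central angle between the endpoints is δ = arccos(p₁·p₂) ≈ 1.090 rad (62.5°).
Interpolate at f = 3/5 with slerp weights a = sin((1−f)δ)/sin δ ≈ 0.476, b = sin(fδ)/sin δ ≈ 0.686.
p = a·p₁ + b·p₂ ≈ (-0.770, 0.549, -0.326); φ = arcsin(p_z) ≈ -19.00°, λ = atan2(p_y, p_x) ≈ 144.51°.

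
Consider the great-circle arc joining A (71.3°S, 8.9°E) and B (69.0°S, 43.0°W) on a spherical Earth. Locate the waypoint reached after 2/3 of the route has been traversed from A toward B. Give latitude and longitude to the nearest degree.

≈ (71°S, 28°W)

From cos δ = sin φ₁ sin φ₂ + cos φ₁ cos φ₂ cos Δλ, the central angle is δ ≈ 0.300 rad (17.2°).
Interpolate at f = 2/3 with slerp weights a = sin((1−f)δ)/sin δ ≈ 0.338, b = sin(fδ)/sin δ ≈ 0.672.
p = a·p₁ + b·p₂ ≈ (0.283, -0.148, -0.948); φ = arcsin(p_z) ≈ -71.38°, λ = atan2(p_y, p_x) ≈ -27.52°.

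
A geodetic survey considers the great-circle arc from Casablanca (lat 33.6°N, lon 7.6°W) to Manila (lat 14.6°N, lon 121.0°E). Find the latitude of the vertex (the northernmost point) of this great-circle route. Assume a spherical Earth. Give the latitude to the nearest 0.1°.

≈ 47.5°N

The great circle lies in the plane with unit normal n̂ = (p₁ × p₂)/|p₁ × p₂|.
Here n̂_z ≈ +0.676; the vertex latitude is φ_max = arccos|n̂_z| ≈ 47.5°.
Check via Clairaut: cos φ_max = |cos φ₁| · sin C = cos(33.6°)·sin(54.3°) ≈ 0.676, again giving ≈ 47.5°.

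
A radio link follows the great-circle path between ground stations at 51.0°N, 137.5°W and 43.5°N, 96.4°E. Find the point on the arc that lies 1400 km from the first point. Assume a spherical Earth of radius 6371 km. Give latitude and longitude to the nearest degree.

≈ 60°N, 153°W

Write both endpoints as unit vectors p₁, p₂ with components (cos φ cos λ, cos φ sin λ, sin φ).
The central angle between the endpoints is δ = arccos(p₁·p₂) ≈ 1.302 rad (74.6°). The total great-circle distance is δ·R ≈ 1.302 × 6371 ≈ 8292 km, so the target fraction is f = 1400/8292 ≈ 0.169.
Interpolate at f ≈ 0.169 with slerp weights a = sin((1−f)δ)/sin δ ≈ 0.916, b = sin(fδ)/sin δ ≈ 0.226.
p = a·p₁ + b·p₂ ≈ (-0.443, -0.226, 0.867); φ = arcsin(p_z) ≈ 60.15°, λ = atan2(p_y, p_x) ≈ -152.94°.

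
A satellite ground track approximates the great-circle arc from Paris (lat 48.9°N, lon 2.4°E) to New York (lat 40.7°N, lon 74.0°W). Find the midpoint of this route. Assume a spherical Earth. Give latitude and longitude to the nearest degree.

≈ lat 52°N, lon 39°W

Convert each endpoint to a unit vector on the sphere (x = cos φ cos λ, y = cos φ sin λ, z = sin φ).
The central angle between the endpoints is δ = arccos(p₁·p₂) ≈ 0.917 rad (52.5°).
Interpolate at f = 1/2 with slerp weights a = sin((1−f)δ)/sin δ ≈ 0.558, b = sin(fδ)/sin δ ≈ 0.558.
p = a·p₁ + b·p₂ ≈ (0.483, -0.391, 0.784); φ = arcsin(p_z) ≈ 51.60°, λ = atan2(p_y, p_x) ≈ -39.01°.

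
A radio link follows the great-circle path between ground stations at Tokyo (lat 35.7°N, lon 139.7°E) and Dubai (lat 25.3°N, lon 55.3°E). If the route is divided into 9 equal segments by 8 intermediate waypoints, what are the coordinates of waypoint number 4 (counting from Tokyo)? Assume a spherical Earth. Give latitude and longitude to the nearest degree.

Convert each endpoint to a unit vector on the sphere (x = cos φ cos λ, y = cos φ sin λ, z = sin φ).
The central angle between the endpoints is δ = arccos(p₁·p₂) ≈ 1.244 rad (71.3°).
Interpolate at f = 4/9 with slerp weights a = sin((1−f)δ)/sin δ ≈ 0.673, b = sin(fδ)/sin δ ≈ 0.554.
p = a·p₁ + b·p₂ ≈ (-0.131, 0.766, 0.630); φ = arcsin(p_z) ≈ 39.03°, λ = atan2(p_y, p_x) ≈ 99.74°.

≈ lat 39°N, lon 100°E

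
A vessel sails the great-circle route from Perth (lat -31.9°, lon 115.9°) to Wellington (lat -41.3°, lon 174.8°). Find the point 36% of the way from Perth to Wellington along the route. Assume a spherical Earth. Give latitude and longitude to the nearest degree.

Convert each endpoint to a unit vector on the sphere (x = cos φ cos λ, y = cos φ sin λ, z = sin φ).
The central angle between the endpoints is δ = arccos(p₁·p₂) ≈ 0.825 rad (47.3°).
Interpolate at f = 0.36 with slerp weights a = sin((1−f)δ)/sin δ ≈ 0.686, b = sin(fδ)/sin δ ≈ 0.398.
p = a·p₁ + b·p₂ ≈ (-0.552, 0.551, -0.625); φ = arcsin(p_z) ≈ -38.72°, λ = atan2(p_y, p_x) ≈ 135.08°.

≈ lat -39°, lon 135°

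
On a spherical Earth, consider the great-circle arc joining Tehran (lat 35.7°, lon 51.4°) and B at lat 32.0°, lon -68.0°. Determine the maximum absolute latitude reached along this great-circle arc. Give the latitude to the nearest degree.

≈ 53°

The great circle lies in the plane with unit normal n̂ = (p₁ × p₂)/|p₁ × p₂|.
Here n̂_z ≈ -0.600; the vertex latitude is φ_max = arccos|n̂_z| ≈ 53.1°.
Check via Clairaut: cos φ_max = |cos φ₁| · sin C = cos(35.7°)·sin(47.7°) ≈ 0.600, again giving ≈ 53.1°.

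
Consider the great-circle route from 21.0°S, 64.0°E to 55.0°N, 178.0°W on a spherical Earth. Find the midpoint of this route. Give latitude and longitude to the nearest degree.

The haversine formula gives a central angle δ ≈ 2.147 rad (123.0°) between the endpoints.
Interpolate at f = 1/2 with slerp weights a = sin((1−f)δ)/sin δ ≈ 1.048, b = sin(fδ)/sin δ ≈ 1.048.
p = a·p₁ + b·p₂ ≈ (-0.172, 0.859, 0.483); φ = arcsin(p_z) ≈ 28.88°, λ = atan2(p_y, p_x) ≈ 101.32°.

≈ 29°N, 101°E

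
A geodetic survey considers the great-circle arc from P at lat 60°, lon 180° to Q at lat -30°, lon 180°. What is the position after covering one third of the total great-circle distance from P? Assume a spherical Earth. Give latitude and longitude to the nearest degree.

Convert each endpoint to a unit vector on the sphere (x = cos φ cos λ, y = cos φ sin λ, z = sin φ).
The central angle between the endpoints is δ = arccos(p₁·p₂) ≈ 1.571 rad (90.0°).
Interpolate at f = 1/3 with slerp weights a = sin((1−f)δ)/sin δ ≈ 0.866, b = sin(fδ)/sin δ ≈ 0.500.
p = a·p₁ + b·p₂ ≈ (-0.866, 0.000, 0.500); φ = arcsin(p_z) ≈ 30.00°, λ = atan2(p_y, p_x) ≈ 180.00°.

≈ lat 30°, lon 180°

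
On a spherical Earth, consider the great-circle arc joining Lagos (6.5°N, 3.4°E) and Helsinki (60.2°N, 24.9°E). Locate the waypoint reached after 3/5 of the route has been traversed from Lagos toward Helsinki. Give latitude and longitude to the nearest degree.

From cos δ = sin φ₁ sin φ₂ + cos φ₁ cos φ₂ cos Δλ, the central angle is δ ≈ 0.979 rad (56.1°).
Interpolate at f = 3/5 with slerp weights a = sin((1−f)δ)/sin δ ≈ 0.460, b = sin(fδ)/sin δ ≈ 0.668.
p = a·p₁ + b·p₂ ≈ (0.757, 0.167, 0.632); φ = arcsin(p_z) ≈ 39.16°, λ = atan2(p_y, p_x) ≈ 12.43°.

≈ (39°N, 12°E)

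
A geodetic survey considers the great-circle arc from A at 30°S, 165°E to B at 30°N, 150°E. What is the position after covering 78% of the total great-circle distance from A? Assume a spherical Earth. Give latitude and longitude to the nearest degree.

≈ 17°N, 154°E

Convert each endpoint to a unit vector on the sphere (x = cos φ cos λ, y = cos φ sin λ, z = sin φ).
The central angle between the endpoints is δ = arccos(p₁·p₂) ≈ 1.076 rad (61.7°).
Interpolate at f = 0.78 with slerp weights a = sin((1−f)δ)/sin δ ≈ 0.267, b = sin(fδ)/sin δ ≈ 0.846.
p = a·p₁ + b·p₂ ≈ (-0.857, 0.426, 0.290); φ = arcsin(p_z) ≈ 16.83°, λ = atan2(p_y, p_x) ≈ 153.58°.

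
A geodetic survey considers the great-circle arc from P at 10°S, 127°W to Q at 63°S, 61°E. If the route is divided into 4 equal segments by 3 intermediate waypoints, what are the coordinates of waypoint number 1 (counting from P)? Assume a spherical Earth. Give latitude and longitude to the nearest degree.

From cos δ = sin φ₁ sin φ₂ + cos φ₁ cos φ₂ cos Δλ, the central angle is δ ≈ 1.863 rad (106.7°).
Interpolate at f = 1/4 with slerp weights a = sin((1−f)δ)/sin δ ≈ 1.029, b = sin(fδ)/sin δ ≈ 0.469.
p = a·p₁ + b·p₂ ≈ (-0.506, -0.623, -0.596); φ = arcsin(p_z) ≈ -36.62°, λ = atan2(p_y, p_x) ≈ -129.12°.

≈ 37°S, 129°W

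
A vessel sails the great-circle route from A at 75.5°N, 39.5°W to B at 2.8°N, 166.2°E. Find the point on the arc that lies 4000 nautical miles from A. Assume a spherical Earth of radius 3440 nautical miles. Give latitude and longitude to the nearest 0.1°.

≈ 36.2°N, 170.5°E

Convert each endpoint to a unit vector on the sphere (x = cos φ cos λ, y = cos φ sin λ, z = sin φ).
The central angle between the endpoints is δ = arccos(p₁·p₂) ≈ 1.750 rad (100.3°). The total great-circle distance is δ·R ≈ 1.750 × 3440 ≈ 6019 nmi, so the target fraction is f = 4000/6019 ≈ 0.665.
Interpolate at f ≈ 0.665 with slerp weights a = sin((1−f)δ)/sin δ ≈ 0.563, b = sin(fδ)/sin δ ≈ 0.933.
p = a·p₁ + b·p₂ ≈ (-0.796, 0.133, 0.591); φ = arcsin(p_z) ≈ 36.19°, λ = atan2(p_y, p_x) ≈ 170.54°.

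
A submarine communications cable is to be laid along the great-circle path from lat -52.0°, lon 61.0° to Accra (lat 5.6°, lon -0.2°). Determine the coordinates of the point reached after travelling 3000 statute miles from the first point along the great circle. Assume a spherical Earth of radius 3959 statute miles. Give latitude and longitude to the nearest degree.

Write both endpoints as unit vectors p₁, p₂ with components (cos φ cos λ, cos φ sin λ, sin φ).
The central angle between the endpoints is δ = arccos(p₁·p₂) ≈ 1.351 rad (77.4°). The total great-circle distance is δ·R ≈ 1.351 × 3959 ≈ 5348 mi, so the target fraction is f = 3000/5348 ≈ 0.561.
Interpolate at f ≈ 0.561 with slerp weights a = sin((1−f)δ)/sin δ ≈ 0.573, b = sin(fδ)/sin δ ≈ 0.704.
p = a·p₁ + b·p₂ ≈ (0.872, 0.306, -0.383); φ = arcsin(p_z) ≈ -22.49°, λ = atan2(p_y, p_x) ≈ 19.33°.

≈ lat -22°, lon 19°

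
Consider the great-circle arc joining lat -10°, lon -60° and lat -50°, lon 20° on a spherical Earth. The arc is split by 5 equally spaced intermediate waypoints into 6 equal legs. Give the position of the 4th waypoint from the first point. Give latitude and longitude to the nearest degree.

From cos δ = sin φ₁ sin φ₂ + cos φ₁ cos φ₂ cos Δλ, the central angle is δ ≈ 1.325 rad (75.9°).
Interpolate at f = 4/6 with slerp weights a = sin((1−f)δ)/sin δ ≈ 0.441, b = sin(fδ)/sin δ ≈ 0.797.
p = a·p₁ + b·p₂ ≈ (0.698, -0.201, -0.687); φ = arcsin(p_z) ≈ -43.39°, λ = atan2(p_y, p_x) ≈ -16.04°.

≈ lat -43°, lon -16°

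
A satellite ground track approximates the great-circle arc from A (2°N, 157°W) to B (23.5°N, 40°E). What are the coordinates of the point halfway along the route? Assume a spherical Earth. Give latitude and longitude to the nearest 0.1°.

≈ (55.8°N, 137.5°E)

The haversine formula gives a central angle δ ≈ 2.611 rad (149.6°) between the endpoints.
Interpolate at f = 1/2 with slerp weights a = sin((1−f)δ)/sin δ ≈ 1.907, b = sin(fδ)/sin δ ≈ 1.907.
p = a·p₁ + b·p₂ ≈ (-0.415, 0.379, 0.827); φ = arcsin(p_z) ≈ 55.80°, λ = atan2(p_y, p_x) ≈ 137.54°.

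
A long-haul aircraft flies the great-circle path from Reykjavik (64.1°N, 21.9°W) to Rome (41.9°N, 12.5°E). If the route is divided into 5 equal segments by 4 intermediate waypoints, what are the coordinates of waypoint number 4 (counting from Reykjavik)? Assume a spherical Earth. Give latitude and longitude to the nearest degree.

Convert each endpoint to a unit vector on the sphere (x = cos φ cos λ, y = cos φ sin λ, z = sin φ).
The central angle between the endpoints is δ = arccos(p₁·p₂) ≈ 0.518 rad (29.7°).
Interpolate at f = 4/5 with slerp weights a = sin((1−f)δ)/sin δ ≈ 0.209, b = sin(fδ)/sin δ ≈ 0.813.
p = a·p₁ + b·p₂ ≈ (0.676, 0.097, 0.731); φ = arcsin(p_z) ≈ 46.96°, λ = atan2(p_y, p_x) ≈ 8.17°.

≈ 47°N, 8°E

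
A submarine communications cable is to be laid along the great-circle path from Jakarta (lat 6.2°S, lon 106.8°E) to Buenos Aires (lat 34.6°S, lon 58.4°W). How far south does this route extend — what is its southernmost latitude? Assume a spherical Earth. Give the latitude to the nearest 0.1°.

≈ 72.2°S

The great circle lies in the plane with unit normal n̂ = (p₁ × p₂)/|p₁ × p₂|.
Here n̂_z ≈ -0.306; the vertex latitude is φ_max = arccos|n̂_z| ≈ 72.2°.
Check via Clairaut: cos φ_max = |cos φ₁| · sin C = cos(6.2°)·sin(162.1°) ≈ 0.306, again giving ≈ 72.2°.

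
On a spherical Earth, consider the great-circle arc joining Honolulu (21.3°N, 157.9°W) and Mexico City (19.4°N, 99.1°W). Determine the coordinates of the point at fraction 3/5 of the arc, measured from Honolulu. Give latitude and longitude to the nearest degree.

Convert each endpoint to a unit vector on the sphere (x = cos φ cos λ, y = cos φ sin λ, z = sin φ).
The central angle between the endpoints is δ = arccos(p₁·p₂) ≈ 0.957 rad (54.8°).
Interpolate at f = 3/5 with slerp weights a = sin((1−f)δ)/sin δ ≈ 0.457, b = sin(fδ)/sin δ ≈ 0.664.
p = a·p₁ + b·p₂ ≈ (-0.494, -0.779, 0.387); φ = arcsin(p_z) ≈ 22.75°, λ = atan2(p_y, p_x) ≈ -122.36°.

≈ 23°N, 122°W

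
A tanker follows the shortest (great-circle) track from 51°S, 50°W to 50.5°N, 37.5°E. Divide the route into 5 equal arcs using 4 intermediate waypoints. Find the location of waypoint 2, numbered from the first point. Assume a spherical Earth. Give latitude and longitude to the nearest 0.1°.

From cos δ = sin φ₁ sin φ₂ + cos φ₁ cos φ₂ cos Δλ, the central angle is δ ≈ 2.192 rad (125.6°).
Interpolate at f = 2/5 with slerp weights a = sin((1−f)δ)/sin δ ≈ 1.190, b = sin(fδ)/sin δ ≈ 0.946.
p = a·p₁ + b·p₂ ≈ (0.959, -0.208, -0.195); φ = arcsin(p_z) ≈ -11.26°, λ = atan2(p_y, p_x) ≈ -12.22°.

≈ 11.3°S, 12.2°W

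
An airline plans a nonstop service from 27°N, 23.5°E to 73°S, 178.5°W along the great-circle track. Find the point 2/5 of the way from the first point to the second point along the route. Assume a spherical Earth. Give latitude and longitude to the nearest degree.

≈ 26°S, 31°E

Convert each endpoint to a unit vector on the sphere (x = cos φ cos λ, y = cos φ sin λ, z = sin φ).
The central angle between the endpoints is δ = arccos(p₁·p₂) ≈ 2.313 rad (132.5°).
Interpolate at f = 2/5 with slerp weights a = sin((1−f)δ)/sin δ ≈ 1.334, b = sin(fδ)/sin δ ≈ 1.083.
p = a·p₁ + b·p₂ ≈ (0.773, 0.466, -0.431); φ = arcsin(p_z) ≈ -25.50°, λ = atan2(p_y, p_x) ≈ 31.05°.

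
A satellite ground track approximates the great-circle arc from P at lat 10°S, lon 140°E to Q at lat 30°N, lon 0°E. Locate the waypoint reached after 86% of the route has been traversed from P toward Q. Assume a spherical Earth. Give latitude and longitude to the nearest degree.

Convert each endpoint to a unit vector on the sphere (x = cos φ cos λ, y = cos φ sin λ, z = sin φ).
The central angle between the endpoints is δ = arccos(p₁·p₂) ≈ 2.404 rad (137.7°).
Interpolate at f = 0.86 with slerp weights a = sin((1−f)δ)/sin δ ≈ 0.491, b = sin(fδ)/sin δ ≈ 1.307.
p = a·p₁ + b·p₂ ≈ (0.762, 0.311, 0.568); φ = arcsin(p_z) ≈ 34.64°, λ = atan2(p_y, p_x) ≈ 22.20°.

≈ lat 35°N, lon 22°E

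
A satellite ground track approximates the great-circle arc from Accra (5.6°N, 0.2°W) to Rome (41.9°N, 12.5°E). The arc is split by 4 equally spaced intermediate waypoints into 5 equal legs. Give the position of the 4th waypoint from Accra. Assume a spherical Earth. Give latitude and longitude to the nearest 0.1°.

≈ (34.7°N, 9.2°E)

The haversine formula gives a central angle δ ≈ 0.664 rad (38.0°) between the endpoints.
Interpolate at f = 4/5 with slerp weights a = sin((1−f)δ)/sin δ ≈ 0.215, b = sin(fδ)/sin δ ≈ 0.822.
p = a·p₁ + b·p₂ ≈ (0.811, 0.132, 0.570); φ = arcsin(p_z) ≈ 34.74°, λ = atan2(p_y, p_x) ≈ 9.22°.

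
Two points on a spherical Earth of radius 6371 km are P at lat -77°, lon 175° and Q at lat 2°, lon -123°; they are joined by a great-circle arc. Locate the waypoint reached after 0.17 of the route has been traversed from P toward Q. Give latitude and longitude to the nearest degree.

≈ lat -66°, lon -151°

Convert each endpoint to a unit vector on the sphere (x = cos φ cos λ, y = cos φ sin λ, z = sin φ).
The central angle between the endpoints is δ = arccos(p₁·p₂) ≈ 1.499 rad (85.9°).
Interpolate at f = 0.17 with slerp weights a = sin((1−f)δ)/sin δ ≈ 0.950, b = sin(fδ)/sin δ ≈ 0.253.
p = a·p₁ + b·p₂ ≈ (-0.350, -0.193, -0.916); φ = arcsin(p_z) ≈ -66.41°, λ = atan2(p_y, p_x) ≈ -151.12°.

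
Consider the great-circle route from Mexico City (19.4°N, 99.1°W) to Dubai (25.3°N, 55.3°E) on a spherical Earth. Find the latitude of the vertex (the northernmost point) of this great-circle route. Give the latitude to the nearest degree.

≈ 62°N

The great circle lies in the plane with unit normal n̂ = (p₁ × p₂)/|p₁ × p₂|.
Here n̂_z ≈ +0.473; the vertex latitude is φ_max = arccos|n̂_z| ≈ 61.8°.
Check via Clairaut: cos φ_max = |cos φ₁| · sin C = cos(19.4°)·sin(30.1°) ≈ 0.473, again giving ≈ 61.8°.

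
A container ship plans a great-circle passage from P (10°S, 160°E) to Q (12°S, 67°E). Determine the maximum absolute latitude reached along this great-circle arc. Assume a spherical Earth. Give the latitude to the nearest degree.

The great circle lies in the plane with unit normal n̂ = (p₁ × p₂)/|p₁ × p₂|.
Here n̂_z ≈ -0.962; the vertex latitude is φ_max = arccos|n̂_z| ≈ 15.8°.

≈ 16°S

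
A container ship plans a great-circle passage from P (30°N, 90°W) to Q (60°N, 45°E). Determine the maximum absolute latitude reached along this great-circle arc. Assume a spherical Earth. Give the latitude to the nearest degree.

The great circle lies in the plane with unit normal n̂ = (p₁ × p₂)/|p₁ × p₂|.
Here n̂_z ≈ +0.309; the vertex latitude is φ_max = arccos|n̂_z| ≈ 72.0°.
Check via Clairaut: cos φ_max = |cos φ₁| · sin C = cos(30.0°)·sin(20.9°) ≈ 0.309, again giving ≈ 72.0°.

≈ 72°N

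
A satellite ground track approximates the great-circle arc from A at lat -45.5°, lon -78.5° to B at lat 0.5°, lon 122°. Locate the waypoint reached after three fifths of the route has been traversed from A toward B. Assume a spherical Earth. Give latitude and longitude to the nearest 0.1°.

Convert each endpoint to a unit vector on the sphere (x = cos φ cos λ, y = cos φ sin λ, z = sin φ).
The central angle between the endpoints is δ = arccos(p₁·p₂) ≈ 2.295 rad (131.5°).
Interpolate at f = 3/5 with slerp weights a = sin((1−f)δ)/sin δ ≈ 1.061, b = sin(fδ)/sin δ ≈ 1.310.
p = a·p₁ + b·p₂ ≈ (-0.546, 0.383, -0.745); φ = arcsin(p_z) ≈ -48.18°, λ = atan2(p_y, p_x) ≈ 144.99°.

≈ lat -48.2°, lon 145.0°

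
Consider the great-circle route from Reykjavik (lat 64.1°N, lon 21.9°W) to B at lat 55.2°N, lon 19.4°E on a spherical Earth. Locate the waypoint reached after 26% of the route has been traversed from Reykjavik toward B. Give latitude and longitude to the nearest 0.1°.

≈ lat 63.1°N, lon 9.1°W

The haversine formula gives a central angle δ ≈ 0.387 rad (22.2°) between the endpoints.
Interpolate at f = 0.26 with slerp weights a = sin((1−f)δ)/sin δ ≈ 0.748, b = sin(fδ)/sin δ ≈ 0.266.
p = a·p₁ + b·p₂ ≈ (0.447, -0.071, 0.892); φ = arcsin(p_z) ≈ 63.11°, λ = atan2(p_y, p_x) ≈ -9.09°.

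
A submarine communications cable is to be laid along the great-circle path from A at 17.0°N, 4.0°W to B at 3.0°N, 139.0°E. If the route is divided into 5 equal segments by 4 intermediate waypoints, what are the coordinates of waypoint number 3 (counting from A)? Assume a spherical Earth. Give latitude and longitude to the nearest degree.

≈ 26°N, 86°E

Write both endpoints as unit vectors p₁, p₂ with components (cos φ cos λ, cos φ sin λ, sin φ).
The central angle between the endpoints is δ = arccos(p₁·p₂) ≈ 2.415 rad (138.4°).
Interpolate at f = 3/5 with slerp weights a = sin((1−f)δ)/sin δ ≈ 1.238, b = sin(fδ)/sin δ ≈ 1.494.
p = a·p₁ + b·p₂ ≈ (0.055, 0.896, 0.440); φ = arcsin(p_z) ≈ 26.12°, λ = atan2(p_y, p_x) ≈ 86.48°.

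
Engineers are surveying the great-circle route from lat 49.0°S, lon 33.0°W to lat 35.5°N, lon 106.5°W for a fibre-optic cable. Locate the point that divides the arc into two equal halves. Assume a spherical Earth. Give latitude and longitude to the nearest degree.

≈ lat 8°S, lon 74°W

Write both endpoints as unit vectors p₁, p₂ with components (cos φ cos λ, cos φ sin λ, sin φ).
The central angle between the endpoints is δ = arccos(p₁·p₂) ≈ 1.861 rad (106.7°).
Interpolate at f = 1/2 with slerp weights a = sin((1−f)δ)/sin δ ≈ 0.837, b = sin(fδ)/sin δ ≈ 0.837.
p = a·p₁ + b·p₂ ≈ (0.267, -0.953, -0.146); φ = arcsin(p_z) ≈ -8.38°, λ = atan2(p_y, p_x) ≈ -74.34°.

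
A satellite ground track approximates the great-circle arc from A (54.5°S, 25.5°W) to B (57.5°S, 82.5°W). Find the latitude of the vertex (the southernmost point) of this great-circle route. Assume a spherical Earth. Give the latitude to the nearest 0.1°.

≈ 59.5°S

The great circle lies in the plane with unit normal n̂ = (p₁ × p₂)/|p₁ × p₂|.
Here n̂_z ≈ -0.507; the vertex latitude is φ_max = arccos|n̂_z| ≈ 59.5°.
Check via Clairaut: cos φ_max = |cos φ₁| · sin C = cos(54.5°)·sin(119.2°) ≈ 0.507, again giving ≈ 59.5°.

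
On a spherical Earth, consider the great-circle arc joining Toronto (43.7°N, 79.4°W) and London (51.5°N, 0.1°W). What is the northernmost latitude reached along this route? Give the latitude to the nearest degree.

The great circle lies in the plane with unit normal n̂ = (p₁ × p₂)/|p₁ × p₂|.
Here n̂_z ≈ +0.566; the vertex latitude is φ_max = arccos|n̂_z| ≈ 55.5°.
Check via Clairaut: cos φ_max = |cos φ₁| · sin C = cos(43.7°)·sin(51.5°) ≈ 0.566, again giving ≈ 55.5°.

≈ 56°N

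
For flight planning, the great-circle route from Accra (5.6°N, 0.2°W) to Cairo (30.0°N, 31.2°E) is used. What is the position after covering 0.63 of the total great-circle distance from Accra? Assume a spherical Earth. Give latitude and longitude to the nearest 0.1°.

≈ (21.6°N, 18.5°E)

Write both endpoints as unit vectors p₁, p₂ with components (cos φ cos λ, cos φ sin λ, sin φ).
The central angle between the endpoints is δ = arccos(p₁·p₂) ≈ 0.669 rad (38.3°).
Interpolate at f = 0.63 with slerp weights a = sin((1−f)δ)/sin δ ≈ 0.395, b = sin(fδ)/sin δ ≈ 0.660.
p = a·p₁ + b·p₂ ≈ (0.882, 0.295, 0.368); φ = arcsin(p_z) ≈ 21.61°, λ = atan2(p_y, p_x) ≈ 18.47°.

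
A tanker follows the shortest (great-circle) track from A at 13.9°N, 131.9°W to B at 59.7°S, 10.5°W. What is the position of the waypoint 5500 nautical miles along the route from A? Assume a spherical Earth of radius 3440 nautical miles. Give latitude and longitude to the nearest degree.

Write both endpoints as unit vectors p₁, p₂ with components (cos φ cos λ, cos φ sin λ, sin φ).
The central angle between the endpoints is δ = arccos(p₁·p₂) ≈ 2.052 rad (117.6°). The total great-circle distance is δ·R ≈ 2.052 × 3440 ≈ 7058 nmi, so the target fraction is f = 5500/7058 ≈ 0.779.
Interpolate at f ≈ 0.779 with slerp weights a = sin((1−f)δ)/sin δ ≈ 0.494, b = sin(fδ)/sin δ ≈ 1.127.
p = a·p₁ + b·p₂ ≈ (0.239, -0.460, -0.855); φ = arcsin(p_z) ≈ -58.75°, λ = atan2(p_y, p_x) ≈ -62.52°.

≈ 59°S, 63°W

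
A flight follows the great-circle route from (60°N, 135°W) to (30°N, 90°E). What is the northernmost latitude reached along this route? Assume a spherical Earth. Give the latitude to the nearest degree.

The great circle lies in the plane with unit normal n̂ = (p₁ × p₂)/|p₁ × p₂|.
Here n̂_z ≈ -0.309; the vertex latitude is φ_max = arccos|n̂_z| ≈ 72.0°.

≈ 72°N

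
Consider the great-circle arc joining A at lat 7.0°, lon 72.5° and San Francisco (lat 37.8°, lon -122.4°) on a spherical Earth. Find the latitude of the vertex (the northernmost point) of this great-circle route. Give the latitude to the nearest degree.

The great circle lies in the plane with unit normal n̂ = (p₁ × p₂)/|p₁ × p₂|.
Here n̂_z ≈ +0.276; the vertex latitude is φ_max = arccos|n̂_z| ≈ 74.0°.

≈ 74°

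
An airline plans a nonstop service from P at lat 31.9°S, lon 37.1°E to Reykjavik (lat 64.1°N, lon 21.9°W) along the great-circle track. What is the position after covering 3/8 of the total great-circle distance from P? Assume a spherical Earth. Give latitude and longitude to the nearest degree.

The haversine formula gives a central angle δ ≈ 1.859 rad (106.5°) between the endpoints.
Interpolate at f = 3/8 with slerp weights a = sin((1−f)δ)/sin δ ≈ 0.957, b = sin(fδ)/sin δ ≈ 0.670.
p = a·p₁ + b·p₂ ≈ (0.919, 0.381, 0.097); φ = arcsin(p_z) ≈ 5.55°, λ = atan2(p_y, p_x) ≈ 22.51°.

≈ lat 6°N, lon 23°E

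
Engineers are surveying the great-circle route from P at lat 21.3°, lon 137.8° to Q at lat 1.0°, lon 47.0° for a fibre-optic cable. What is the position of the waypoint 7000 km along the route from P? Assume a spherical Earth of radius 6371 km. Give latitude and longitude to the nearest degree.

≈ lat 11°, lon 73°

Convert each endpoint to a unit vector on the sphere (x = cos φ cos λ, y = cos φ sin λ, z = sin φ).
The central angle between the endpoints is δ = arccos(p₁·p₂) ≈ 1.577 rad (90.4°). The total great-circle distance is δ·R ≈ 1.577 × 6371 ≈ 10050 km, so the target fraction is f = 7000/10050 ≈ 0.697.
Interpolate at f ≈ 0.697 with slerp weights a = sin((1−f)δ)/sin δ ≈ 0.461, b = sin(fδ)/sin δ ≈ 0.891.
p = a·p₁ + b·p₂ ≈ (0.289, 0.940, 0.183); φ = arcsin(p_z) ≈ 10.54°, λ = atan2(p_y, p_x) ≈ 72.88°.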